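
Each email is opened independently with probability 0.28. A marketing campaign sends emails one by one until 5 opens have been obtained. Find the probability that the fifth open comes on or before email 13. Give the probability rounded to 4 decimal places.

0.2870

Finishing within 13 emails ⇔ at least 5 successes in the first 13. With X ~ Binomial(13, 0.28), P(Y ≤ 13) = 1 − P(X ≤ 4).
  k=0: C(13,0)·0.28^0·0.72^13 = 0.013974
  k=1: C(13,1)·0.28^1·0.72^12 = 0.070647
  k=2: C(13,2)·0.28^2·0.72^11 = 0.164842
  k=3: C(13,3)·0.28^3·0.72^10 = 0.235053
  k=4: C(13,4)·0.28^4·0.72^9 = 0.228523
1 − 0.713039 = 0.286961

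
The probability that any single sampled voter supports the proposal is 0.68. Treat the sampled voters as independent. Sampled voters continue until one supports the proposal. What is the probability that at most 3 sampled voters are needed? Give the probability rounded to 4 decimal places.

Y = number of sampled voters to the first success; geometric, p = 0.68.
P(Y ≤ 3) = 1 − (1−p)^3 = 1 − 0.032768 = 0.967232

0.9672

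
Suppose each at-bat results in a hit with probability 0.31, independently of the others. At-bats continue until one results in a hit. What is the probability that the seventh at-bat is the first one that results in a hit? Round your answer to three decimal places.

0.033

Geometric (trials to first success), p = 0.31.
P(Y = 7) = (1−p)^6 · p = 0.10792 · 0.31 = 0.03345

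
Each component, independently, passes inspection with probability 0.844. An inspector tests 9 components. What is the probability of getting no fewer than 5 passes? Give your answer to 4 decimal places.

X ~ Binomial(9, 0.844); P(X ≥ 5) = Σ C(9,k) p^k (1−p)^(9−k) over k:
  k=5: C(9,5)·0.844^5·0.156^4 = 0.031958
  k=6: C(9,6)·0.844^6·0.156^3 = 0.115268
  k=7: C(9,7)·0.844^7·0.156^2 = 0.267269
  k=8: C(9,8)·0.844^8·0.156^1 = 0.361499
  k=9: C(9,9)·0.844^9·0.156^0 = 0.217311
Total = 0.993305

0.9933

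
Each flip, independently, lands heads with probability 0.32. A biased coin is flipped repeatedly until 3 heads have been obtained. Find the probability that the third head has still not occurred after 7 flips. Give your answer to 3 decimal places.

0.601

Needing more than 7 flips ⇔ fewer than 3 successes in the first 7. With X ~ Binomial(7, 0.32), P(Y > 7) = P(X ≤ 2).
  k=0: C(7,0)·0.32^0·0.68^7 = 0.06723
  k=1: C(7,1)·0.32^1·0.68^6 = 0.22146
  k=2: C(7,2)·0.32^2·0.68^5 = 0.31265
P(X ≤ 2) = 0.60135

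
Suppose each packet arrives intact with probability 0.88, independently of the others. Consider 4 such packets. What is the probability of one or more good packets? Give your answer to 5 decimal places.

0.99979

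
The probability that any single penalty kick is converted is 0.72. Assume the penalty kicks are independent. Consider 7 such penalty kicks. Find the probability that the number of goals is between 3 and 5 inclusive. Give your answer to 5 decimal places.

0.60534

X ~ Binomial(7, 0.72); P(3 ≤ X ≤ 5) = Σ C(7,k) p^k (1−p)^(7−k) over k:
  k=3: C(7,3)·0.72^3·0.28^4 = 0.0802967
  k=4: C(7,4)·0.72^4·0.28^3 = 0.2064772
  k=5: C(7,5)·0.72^5·0.28^2 = 0.3185648
Total = 0.6053387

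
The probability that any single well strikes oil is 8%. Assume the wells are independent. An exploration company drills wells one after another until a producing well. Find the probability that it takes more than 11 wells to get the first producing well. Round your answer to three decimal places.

Y = number of wells to the first success; geometric, p = 0.08.
P(Y > 11) = P(first 11 all fail) = (1−p)^11 = 0.39964

0.400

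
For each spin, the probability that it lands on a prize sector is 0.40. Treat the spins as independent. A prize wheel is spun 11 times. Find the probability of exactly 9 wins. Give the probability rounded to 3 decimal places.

0.005

X ~ Binomial(n=11, p=0.40).
P(X=9) = C(11,9) · p^9 · (1−p)^2
= 55 · 0.00026214 · 0.36 = 0.00519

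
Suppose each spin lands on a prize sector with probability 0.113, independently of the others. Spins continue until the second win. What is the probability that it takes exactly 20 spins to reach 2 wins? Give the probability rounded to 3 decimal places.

0.028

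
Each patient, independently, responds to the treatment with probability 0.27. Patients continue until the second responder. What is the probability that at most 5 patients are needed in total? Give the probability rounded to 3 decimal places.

0.409

Finishing within 5 patients ⇔ at least 2 successes in the first 5. With X ~ Binomial(5, 0.27), P(Y ≤ 5) = 1 − P(X ≤ 1).
  k=0: C(5,0)·0.27^0·0.73^5 = 0.20731
  k=1: C(5,1)·0.27^1·0.73^4 = 0.38338
1 − 0.59068 = 0.40932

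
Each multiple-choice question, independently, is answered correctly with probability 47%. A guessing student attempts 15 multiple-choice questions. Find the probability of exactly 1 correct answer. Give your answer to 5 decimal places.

0.00097

X ~ Binomial(n=15, p=0.47).
P(X=1) = C(15,1) · p^1 · (1−p)^14
= 15 · 0.47 · 0.00013799 = 0.0009729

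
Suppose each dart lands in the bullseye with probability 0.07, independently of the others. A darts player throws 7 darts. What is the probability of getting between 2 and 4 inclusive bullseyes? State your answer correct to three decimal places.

0.081

X ~ Binomial(7, 0.07); P(2 ≤ X ≤ 4) = Σ C(7,k) p^k (1−p)^(7−k) over k:
  k=2: C(7,2)·0.07^2·0.93^5 = 0.07159
  k=3: C(7,3)·0.07^3·0.93^4 = 0.00898
  k=4: C(7,4)·0.07^4·0.93^3 = 0.00068
Total = 0.08124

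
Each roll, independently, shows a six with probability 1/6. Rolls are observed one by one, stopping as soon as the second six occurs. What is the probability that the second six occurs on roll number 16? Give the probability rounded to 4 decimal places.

0.0325

Y = trial on which the second success occurs; negative binomial, r=2, p=0.166667.
P(Y=16) = C(15,1) · p^2 · (1−p)^14
= 15 · 0.027778 · 0.077887 = 0.032453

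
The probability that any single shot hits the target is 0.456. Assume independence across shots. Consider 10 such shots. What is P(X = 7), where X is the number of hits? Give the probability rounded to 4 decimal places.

0.0792

X ~ Binomial(n=10, p=0.456).
P(X=7) = C(10,7) · p^7 · (1−p)^3
= 120 · 0.0040997 · 0.16099 = 0.079201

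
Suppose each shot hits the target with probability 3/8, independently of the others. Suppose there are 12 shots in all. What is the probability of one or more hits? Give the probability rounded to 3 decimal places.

0.996

P(at least one) = 1 − P(none) = 1 − (1 − 0.375)^12
= 1 − 0.00355 = 0.99645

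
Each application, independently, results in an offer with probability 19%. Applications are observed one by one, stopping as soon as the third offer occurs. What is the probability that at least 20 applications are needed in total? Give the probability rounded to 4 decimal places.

0.2713

Needing more than 19 applications ⇔ fewer than 3 successes in the first 19. With X ~ Binomial(19, 0.19), P(Y > 19) = P(X ≤ 2).
  k=0: C(19,0)·0.19^0·0.81^19 = 0.018248
  k=1: C(19,1)·0.19^1·0.81^18 = 0.081328
  k=2: C(19,2)·0.19^2·0.81^17 = 0.171691
P(X ≤ 2) = 0.271267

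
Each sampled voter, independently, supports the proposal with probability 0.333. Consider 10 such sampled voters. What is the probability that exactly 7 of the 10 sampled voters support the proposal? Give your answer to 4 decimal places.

0.0162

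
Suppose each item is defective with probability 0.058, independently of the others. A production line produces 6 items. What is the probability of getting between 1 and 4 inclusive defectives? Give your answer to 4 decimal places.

X ~ Binomial(6, 0.058); P(1 ≤ X ≤ 4) = Σ C(6,k) p^k (1−p)^(6−k) over k:
  k=1: C(6,1)·0.058^1·0.942^5 = 0.258127
  k=2: C(6,2)·0.058^2·0.942^4 = 0.039733
  k=3: C(6,3)·0.058^3·0.942^3 = 0.003262
  k=4: C(6,4)·0.058^4·0.942^2 = 0.000151
Total = 0.301273

0.3013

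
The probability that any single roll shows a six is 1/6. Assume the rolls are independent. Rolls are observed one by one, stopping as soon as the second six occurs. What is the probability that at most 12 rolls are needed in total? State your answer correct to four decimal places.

Finishing within 12 rolls ⇔ at least 2 successes in the first 12. With X ~ Binomial(12, 0.166667), P(Y ≤ 12) = 1 − P(X ≤ 1).
  k=0: C(12,0)·0.166667^0·0.833333^12 = 0.112157
  k=1: C(12,1)·0.166667^1·0.833333^11 = 0.269176
1 − 0.381333 = 0.618667

0.6187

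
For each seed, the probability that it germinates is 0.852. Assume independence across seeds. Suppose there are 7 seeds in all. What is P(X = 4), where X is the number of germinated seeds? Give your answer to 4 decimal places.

X ~ Binomial(n=7, p=0.852).
P(X=4) = C(7,4) · p^4 · (1−p)^3
= 35 · 0.52694 · 0.0032418 = 0.059788

0.0598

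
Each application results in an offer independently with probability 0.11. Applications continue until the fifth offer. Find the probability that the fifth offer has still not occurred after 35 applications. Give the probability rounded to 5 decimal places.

Needing more than 35 applications ⇔ fewer than 5 successes in the first 35. With X ~ Binomial(35, 0.11), P(Y > 35) = P(X ≤ 4).
  k=0: C(35,0)·0.11^0·0.89^35 = 0.0169297
  k=1: C(35,1)·0.11^1·0.89^34 = 0.0732354
  k=2: C(35,2)·0.11^2·0.89^33 = 0.1538766
  k=3: C(35,3)·0.11^3·0.89^32 = 0.2092030
  k=4: C(35,4)·0.11^4·0.89^31 = 0.2068524
P(X ≤ 4) = 0.6600971

0.66010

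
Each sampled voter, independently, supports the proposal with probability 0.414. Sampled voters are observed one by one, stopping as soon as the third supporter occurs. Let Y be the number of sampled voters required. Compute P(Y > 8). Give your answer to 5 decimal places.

0.28683

Needing more than 8 sampled voters ⇔ fewer than 3 successes in the first 8. With X ~ Binomial(8, 0.414), P(Y > 8) = P(X ≤ 2).
  k=0: C(8,0)·0.414^0·0.586^8 = 0.0139053
  k=1: C(8,1)·0.414^1·0.586^7 = 0.0785911
  k=2: C(8,2)·0.414^2·0.586^6 = 0.1943320
P(X ≤ 2) = 0.2868285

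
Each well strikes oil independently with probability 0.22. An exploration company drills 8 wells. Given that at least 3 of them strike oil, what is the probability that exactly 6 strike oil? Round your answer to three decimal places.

0.008

X ~ Binomial(8, 0.22). Want P(X=6 | X≥3) = P(X=6) / P(X≥3).
P(X=6) = C(8,6)·0.22^6·0.78^2 = 0.00193
P(X≥3) = 1 − 0.13701 − 0.30915 − 0.30519 = 0.24864
Ratio = 0.00193 / 0.24864 = 0.00777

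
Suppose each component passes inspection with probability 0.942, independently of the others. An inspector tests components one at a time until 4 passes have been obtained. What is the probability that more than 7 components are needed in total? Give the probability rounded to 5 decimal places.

0.00034

Needing more than 7 components ⇔ fewer than 4 successes in the first 7. With X ~ Binomial(7, 0.942), P(Y > 7) = P(X ≤ 3).
  k=0: C(7,0)·0.942^0·0.058^7 = 0.0000000
  k=1: C(7,1)·0.942^1·0.058^6 = 0.0000003
  k=2: C(7,2)·0.942^2·0.058^5 = 0.0000122
  k=3: C(7,3)·0.942^3·0.058^4 = 0.0003311
P(X ≤ 3) = 0.0003436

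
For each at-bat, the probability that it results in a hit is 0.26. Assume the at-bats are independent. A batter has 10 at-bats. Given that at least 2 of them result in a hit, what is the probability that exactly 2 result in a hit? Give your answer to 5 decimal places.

0.35170

X ~ Binomial(10, 0.26). Want P(X=2 | X≥2) = P(X=2) / P(X≥2).
P(X=2) = C(10,2)·0.26^2·0.74^8 = 0.2735350
P(X≥2) = 1 − 0.0492399 − 0.1730051 = 0.7777550
Ratio = 0.2735350 / 0.7777550 = 0.3516982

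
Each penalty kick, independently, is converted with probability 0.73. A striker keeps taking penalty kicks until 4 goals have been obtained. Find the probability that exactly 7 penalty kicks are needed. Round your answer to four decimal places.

Y = trial on which the fourth success occurs; negative binomial, r=4, p=0.73.
P(Y=7) = C(6,3) · p^4 · (1−p)^3
= 20 · 0.28398 · 0.019683 = 0.111793

0.1118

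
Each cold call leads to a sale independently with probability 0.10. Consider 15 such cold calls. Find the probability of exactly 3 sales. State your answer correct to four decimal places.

0.1285

X ~ Binomial(n=15, p=0.10).
P(X=3) = C(15,3) · p^3 · (1−p)^12
= 455 · 0.001 · 0.28243 = 0.128505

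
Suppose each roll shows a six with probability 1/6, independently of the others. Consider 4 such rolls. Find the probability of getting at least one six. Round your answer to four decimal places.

P(at least one) = 1 − P(none) = 1 − (1 − 0.166667)^4
= 1 − 0.482253 = 0.517747

0.5177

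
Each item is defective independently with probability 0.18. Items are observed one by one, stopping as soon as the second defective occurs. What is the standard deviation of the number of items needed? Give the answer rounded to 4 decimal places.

Y = total items until the second success; negative binomial with r=2, p=0.18.
SD(Y) = √[r(1−p)/p²] = √(50.617284) = 7.114582

7.1146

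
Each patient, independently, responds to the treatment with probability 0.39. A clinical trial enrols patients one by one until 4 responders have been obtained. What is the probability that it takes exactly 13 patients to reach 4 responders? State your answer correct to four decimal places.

0.0595

Y = trial on which the fourth success occurs; negative binomial, r=4, p=0.39.
P(Y=13) = C(12,3) · p^4 · (1−p)^9
= 220 · 0.023134 · 0.011694 = 0.059518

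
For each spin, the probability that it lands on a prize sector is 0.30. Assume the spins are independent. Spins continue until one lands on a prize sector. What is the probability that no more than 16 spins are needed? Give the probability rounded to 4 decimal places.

0.9967

Y = number of spins to the first success; geometric, p = 0.30.
P(Y ≤ 16) = 1 − (1−p)^16 = 1 − 0.003323 = 0.996677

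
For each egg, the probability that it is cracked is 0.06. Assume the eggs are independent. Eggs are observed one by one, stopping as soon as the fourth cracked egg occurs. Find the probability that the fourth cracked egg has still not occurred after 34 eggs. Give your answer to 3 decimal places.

0.855

Needing more than 34 eggs ⇔ fewer than 4 successes in the first 34. With X ~ Binomial(34, 0.06), P(Y > 34) = P(X ≤ 3).
  k=0: C(34,0)·0.06^0·0.94^34 = 0.12200
  k=1: C(34,1)·0.06^1·0.94^33 = 0.26476
  k=2: C(34,2)·0.06^2·0.94^32 = 0.27884
  k=3: C(34,3)·0.06^3·0.94^31 = 0.18985
P(X ≤ 3) = 0.85544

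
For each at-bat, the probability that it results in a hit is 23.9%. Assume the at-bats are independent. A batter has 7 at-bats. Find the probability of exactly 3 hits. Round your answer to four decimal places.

0.1603

X ~ Binomial(n=7, p=0.239).
P(X=3) = C(7,3) · p^3 · (1−p)^4
= 35 · 0.013652 · 0.33538 = 0.160251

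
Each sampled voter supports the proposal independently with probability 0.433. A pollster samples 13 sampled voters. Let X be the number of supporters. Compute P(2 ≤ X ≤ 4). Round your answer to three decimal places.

X ~ Binomial(13, 0.433); P(2 ≤ X ≤ 4) = Σ C(13,k) p^k (1−p)^(13−k) over k:
  k=2: C(13,2)·0.433^2·0.567^11 = 0.02848
  k=3: C(13,3)·0.433^3·0.567^10 = 0.07974
  k=4: C(13,4)·0.433^4·0.567^9 = 0.15223
Total = 0.26045

0.260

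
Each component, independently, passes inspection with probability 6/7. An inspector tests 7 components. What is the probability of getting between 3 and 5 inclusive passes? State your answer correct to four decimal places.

0.2625

X ~ Binomial(7, 0.857143); P(3 ≤ X ≤ 5) = Σ C(7,k) p^k (1−p)^(7−k) over k:
  k=3: C(7,3)·0.857143^3·0.142857^4 = 0.009180
  k=4: C(7,4)·0.857143^4·0.142857^3 = 0.055079
  k=5: C(7,5)·0.857143^5·0.142857^2 = 0.198285
Total = 0.262544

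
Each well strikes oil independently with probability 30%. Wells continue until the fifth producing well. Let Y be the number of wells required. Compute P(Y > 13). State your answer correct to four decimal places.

0.6543

Needing more than 13 wells ⇔ fewer than 5 successes in the first 13. With X ~ Binomial(13, 0.30), P(Y > 13) = P(X ≤ 4).
  k=0: C(13,0)·0.30^0·0.70^13 = 0.009689
  k=1: C(13,1)·0.30^1·0.70^12 = 0.053981
  k=2: C(13,2)·0.30^2·0.70^11 = 0.138808
  k=3: C(13,3)·0.30^3·0.70^10 = 0.218127
  k=4: C(13,4)·0.30^4·0.70^9 = 0.233708
P(X ≤ 4) = 0.654314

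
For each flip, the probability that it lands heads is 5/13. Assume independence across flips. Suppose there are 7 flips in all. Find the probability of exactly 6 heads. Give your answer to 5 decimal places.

0.01394

X ~ Binomial(n=7, p=0.384615).
P(X=6) = C(7,6) · p^6 · (1−p)^1
= 7 · 0.0032371 · 0.61538 = 0.0139446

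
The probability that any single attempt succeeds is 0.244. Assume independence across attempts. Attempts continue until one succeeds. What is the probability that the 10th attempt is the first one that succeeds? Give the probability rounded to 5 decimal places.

0.01968

Geometric (trials to first success), p = 0.244.
P(Y = 10) = (1−p)^9 · p = 0.080667 · 0.244 = 0.0196828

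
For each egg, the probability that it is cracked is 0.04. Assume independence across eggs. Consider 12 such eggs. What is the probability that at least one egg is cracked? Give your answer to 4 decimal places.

0.3873

P(at least one) = 1 − P(none) = 1 − (1 − 0.04)^12
= 1 − 0.612710 = 0.387290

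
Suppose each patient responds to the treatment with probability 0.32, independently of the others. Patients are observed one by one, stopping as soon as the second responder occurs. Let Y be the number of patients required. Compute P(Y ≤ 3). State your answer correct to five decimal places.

0.24166

Finishing within 3 patients ⇔ at least 2 successes in the first 3. With X ~ Binomial(3, 0.32), P(Y ≤ 3) = 1 − P(X ≤ 1).
  k=0: C(3,0)·0.32^0·0.68^3 = 0.3144320
  k=1: C(3,1)·0.32^1·0.68^2 = 0.4439040
1 − 0.7583360 = 0.2416640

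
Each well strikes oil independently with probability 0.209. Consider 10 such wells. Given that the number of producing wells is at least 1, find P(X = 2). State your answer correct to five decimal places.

X ~ Binomial(10, 0.209). Want P(X=2 | X≥1) = P(X=2) / P(X≥1).
P(X=2) = C(10,2)·0.209^2·0.791^8 = 0.3012430
P(X≥1) = 1 − 0.0958881 = 0.9041119
Ratio = 0.3012430 / 0.9041119 = 0.3331922

0.33319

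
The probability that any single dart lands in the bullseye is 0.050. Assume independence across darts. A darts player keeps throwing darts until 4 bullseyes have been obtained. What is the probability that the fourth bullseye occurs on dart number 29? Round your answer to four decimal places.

Y = trial on which the fourth success occurs; negative binomial, r=4, p=0.05.
P(Y=29) = C(28,3) · p^4 · (1−p)^25
= 3276 · 6.25e-06 · 0.27739 = 0.005680

0.0057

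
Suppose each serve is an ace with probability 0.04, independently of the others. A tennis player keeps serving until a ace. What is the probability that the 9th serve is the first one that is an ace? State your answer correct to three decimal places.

0.029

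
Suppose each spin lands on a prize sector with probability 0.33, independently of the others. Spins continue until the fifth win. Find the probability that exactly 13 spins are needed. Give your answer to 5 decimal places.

0.07866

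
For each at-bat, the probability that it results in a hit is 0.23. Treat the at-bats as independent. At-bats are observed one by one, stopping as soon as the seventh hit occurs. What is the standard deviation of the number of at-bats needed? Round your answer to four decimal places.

10.0941

Y = total at-bats until the seventh success; negative binomial with r=7, p=0.23.
SD(Y) = √[r(1−p)/p²] = √(101.890359) = 10.094075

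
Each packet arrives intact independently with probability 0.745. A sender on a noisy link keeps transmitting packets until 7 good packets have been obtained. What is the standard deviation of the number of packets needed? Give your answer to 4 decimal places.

Y = total packets until the seventh success; negative binomial with r=7, p=0.745.
SD(Y) = √[r(1−p)/p²] = √(3.216071) = 1.793341

1.7933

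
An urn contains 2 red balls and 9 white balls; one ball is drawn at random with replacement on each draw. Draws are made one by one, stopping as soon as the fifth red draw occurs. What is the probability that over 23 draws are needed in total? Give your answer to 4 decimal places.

0.5903

Needing more than 23 draws ⇔ fewer than 5 successes in the first 23. With X ~ Binomial(23, 0.181818), P(Y > 23) = P(X ≤ 4).
  k=0: C(23,0)·0.181818^0·0.818182^23 = 0.009898
  k=1: C(23,1)·0.181818^1·0.818182^22 = 0.050590
  k=2: C(23,2)·0.181818^2·0.818182^21 = 0.123663
  k=3: C(23,3)·0.181818^3·0.818182^20 = 0.192365
  k=4: C(23,4)·0.181818^4·0.818182^19 = 0.213739
P(X ≤ 4) = 0.590256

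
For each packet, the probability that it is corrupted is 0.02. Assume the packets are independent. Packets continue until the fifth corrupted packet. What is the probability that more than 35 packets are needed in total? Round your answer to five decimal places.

Needing more than 35 packets ⇔ fewer than 5 successes in the first 35. With X ~ Binomial(35, 0.02), P(Y > 35) = P(X ≤ 4).
  k=0: C(35,0)·0.02^0·0.98^35 = 0.4930746
  k=1: C(35,1)·0.02^1·0.98^34 = 0.3521962
  k=2: C(35,2)·0.02^2·0.98^33 = 0.1221905
  k=3: C(35,3)·0.02^3·0.98^32 = 0.0274305
  k=4: C(35,4)·0.02^4·0.98^31 = 0.0044785
P(X ≤ 4) = 0.9993703

0.99937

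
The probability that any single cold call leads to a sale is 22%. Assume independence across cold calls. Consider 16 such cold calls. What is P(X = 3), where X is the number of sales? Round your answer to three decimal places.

X ~ Binomial(n=16, p=0.22).
P(X=3) = C(16,3) · p^3 · (1−p)^13
= 560 · 0.010648 · 0.039558 = 0.23588

0.236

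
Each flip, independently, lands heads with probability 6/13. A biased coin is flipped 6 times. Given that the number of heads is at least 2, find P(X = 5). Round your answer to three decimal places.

0.080

X ~ Binomial(6, 0.461538). Want P(X=5 | X≥2) = P(X=5) / P(X≥2).
P(X=5) = C(6,5)·0.461538^5·0.538462^1 = 0.06766
P(X≥2) = 1 − 0.02437 − 0.12535 = 0.85027
Ratio = 0.06766 / 0.85027 = 0.07958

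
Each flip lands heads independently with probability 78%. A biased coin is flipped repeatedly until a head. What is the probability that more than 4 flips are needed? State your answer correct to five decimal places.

0.00234

Y = number of flips to the first success; geometric, p = 0.78.
P(Y > 4) = P(first 4 all fail) = (1−p)^4 = 0.0023426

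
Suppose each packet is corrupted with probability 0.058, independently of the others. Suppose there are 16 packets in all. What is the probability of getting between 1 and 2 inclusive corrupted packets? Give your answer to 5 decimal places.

0.55360

X ~ Binomial(16, 0.058); P(1 ≤ X ≤ 2) = Σ C(16,k) p^k (1−p)^(16−k) over k:
  k=1: C(16,1)·0.058^1·0.942^15 = 0.3787141
  k=2: C(16,2)·0.058^2·0.942^14 = 0.1748839
Total = 0.5535981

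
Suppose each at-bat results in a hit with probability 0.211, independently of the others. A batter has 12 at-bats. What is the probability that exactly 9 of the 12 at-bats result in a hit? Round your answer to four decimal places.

0.0001

X ~ Binomial(n=12, p=0.211).
P(X=9) = C(12,9) · p^9 · (1−p)^3
= 220 · 8.2898e-07 · 0.49117 = 0.000090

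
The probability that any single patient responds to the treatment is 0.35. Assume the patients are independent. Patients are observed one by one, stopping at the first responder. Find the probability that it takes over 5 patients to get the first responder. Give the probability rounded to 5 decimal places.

Y = number of patients to the first success; geometric, p = 0.35.
P(Y > 5) = P(first 5 all fail) = (1−p)^5 = 0.1160291

0.11603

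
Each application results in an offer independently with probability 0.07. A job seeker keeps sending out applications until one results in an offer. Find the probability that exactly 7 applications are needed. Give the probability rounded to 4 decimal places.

0.0453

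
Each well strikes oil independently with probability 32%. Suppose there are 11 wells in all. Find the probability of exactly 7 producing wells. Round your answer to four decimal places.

0.0242

X ~ Binomial(n=11, p=0.32).
P(X=7) = C(11,7) · p^7 · (1−p)^4
= 330 · 0.0003436 · 0.21381 = 0.024244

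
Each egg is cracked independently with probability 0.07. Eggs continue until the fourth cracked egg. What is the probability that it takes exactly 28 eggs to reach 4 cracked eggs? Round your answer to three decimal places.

Y = trial on which the fourth success occurs; negative binomial, r=4, p=0.07.
P(Y=28) = C(27,3) · p^4 · (1−p)^24
= 2925 · 2.401e-05 · 0.17522 = 0.01231

0.012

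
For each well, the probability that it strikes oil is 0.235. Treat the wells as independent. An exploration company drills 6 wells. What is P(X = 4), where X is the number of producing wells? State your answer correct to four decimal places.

0.0268

X ~ Binomial(n=6, p=0.235).
P(X=4) = C(6,4) · p^4 · (1−p)^2
= 15 · 0.0030498 · 0.58522 = 0.026772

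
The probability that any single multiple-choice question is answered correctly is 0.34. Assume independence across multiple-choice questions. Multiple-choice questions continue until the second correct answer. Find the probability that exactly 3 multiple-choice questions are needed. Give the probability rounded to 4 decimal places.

Y = trial on which the second success occurs; negative binomial, r=2, p=0.34.
P(Y=3) = C(2,1) · p^2 · (1−p)^1
= 2 · 0.1156 · 0.66 = 0.152592

0.1526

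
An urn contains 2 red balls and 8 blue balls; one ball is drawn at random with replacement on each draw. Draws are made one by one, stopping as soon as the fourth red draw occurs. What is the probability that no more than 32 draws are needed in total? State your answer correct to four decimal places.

Finishing within 32 draws ⇔ at least 4 successes in the first 32. With X ~ Binomial(32, 0.20), P(Y ≤ 32) = 1 − P(X ≤ 3).
  k=0: C(32,0)·0.20^0·0.80^32 = 0.000792
  k=1: C(32,1)·0.20^1·0.80^31 = 0.006338
  k=2: C(32,2)·0.20^2·0.80^30 = 0.024561
  k=3: C(32,3)·0.20^3·0.80^29 = 0.061402
1 − 0.093093 = 0.906907

0.9069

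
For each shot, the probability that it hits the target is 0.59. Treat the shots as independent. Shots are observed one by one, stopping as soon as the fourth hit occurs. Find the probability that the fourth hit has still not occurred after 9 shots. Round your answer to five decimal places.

Needing more than 9 shots ⇔ fewer than 4 successes in the first 9. With X ~ Binomial(9, 0.59), P(Y > 9) = P(X ≤ 3).
  k=0: C(9,0)·0.59^0·0.41^9 = 0.0003274
  k=1: C(9,1)·0.59^1·0.41^8 = 0.0042400
  k=2: C(9,2)·0.59^2·0.41^7 = 0.0244058
  k=3: C(9,3)·0.59^3·0.41^6 = 0.0819480
P(X ≤ 3) = 0.1109212

0.11092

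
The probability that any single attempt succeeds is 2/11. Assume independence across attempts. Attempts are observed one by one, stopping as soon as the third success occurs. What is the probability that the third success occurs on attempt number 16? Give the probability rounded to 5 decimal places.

0.04647

Y = trial on which the third success occurs; negative binomial, r=3, p=0.181818.
P(Y=16) = C(15,2) · p^3 · (1−p)^13
= 105 · 0.0060105 · 0.073629 = 0.0464675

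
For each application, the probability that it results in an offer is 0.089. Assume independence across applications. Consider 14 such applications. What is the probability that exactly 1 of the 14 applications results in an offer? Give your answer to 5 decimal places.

0.37090

X ~ Binomial(n=14, p=0.089).
P(X=1) = C(14,1) · p^1 · (1−p)^13
= 14 · 0.089 · 0.29767 = 0.3709001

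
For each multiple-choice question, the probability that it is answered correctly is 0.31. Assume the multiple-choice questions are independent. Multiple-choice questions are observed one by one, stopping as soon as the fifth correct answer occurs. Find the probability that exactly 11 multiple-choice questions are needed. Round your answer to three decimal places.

Y = trial on which the fifth success occurs; negative binomial, r=5, p=0.31.
P(Y=11) = C(10,4) · p^5 · (1−p)^6
= 210 · 0.0028629 · 0.10792 = 0.06488

0.065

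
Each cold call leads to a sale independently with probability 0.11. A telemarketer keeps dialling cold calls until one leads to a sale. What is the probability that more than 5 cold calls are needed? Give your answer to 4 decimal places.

0.5584

Y = number of cold calls to the first success; geometric, p = 0.11.
P(Y > 5) = P(first 5 all fail) = (1−p)^5 = 0.558406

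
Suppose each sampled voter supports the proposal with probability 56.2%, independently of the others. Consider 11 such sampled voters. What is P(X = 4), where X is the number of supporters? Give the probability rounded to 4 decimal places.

X ~ Binomial(n=11, p=0.562).
P(X=4) = C(11,4) · p^4 · (1−p)^7
= 330 · 0.099757 · 0.0030926 = 0.101807

0.1018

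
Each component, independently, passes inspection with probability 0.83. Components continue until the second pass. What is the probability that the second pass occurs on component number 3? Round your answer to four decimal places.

0.2342

Y = trial on which the second success occurs; negative binomial, r=2, p=0.83.
P(Y=3) = C(2,1) · p^2 · (1−p)^1
= 2 · 0.6889 · 0.17 = 0.234226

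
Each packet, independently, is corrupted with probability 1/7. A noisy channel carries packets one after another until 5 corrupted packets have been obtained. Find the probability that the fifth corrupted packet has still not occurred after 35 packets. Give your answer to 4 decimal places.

0.4269

Needing more than 35 packets ⇔ fewer than 5 successes in the first 35. With X ~ Binomial(35, 0.142857), P(Y > 35) = P(X ≤ 4).
  k=0: C(35,0)·0.142857^0·0.857143^35 = 0.004538
  k=1: C(35,1)·0.142857^1·0.857143^34 = 0.026472
  k=2: C(35,2)·0.142857^2·0.857143^33 = 0.075003
  k=3: C(35,3)·0.142857^3·0.857143^32 = 0.137505
  k=4: C(35,4)·0.142857^4·0.857143^31 = 0.183340
P(X ≤ 4) = 0.426857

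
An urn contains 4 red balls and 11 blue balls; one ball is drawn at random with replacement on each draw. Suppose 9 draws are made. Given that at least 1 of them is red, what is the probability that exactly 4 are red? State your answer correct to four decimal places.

X ~ Binomial(9, 0.266667). Want P(X=4 | X≥1) = P(X=4) / P(X≥1).
P(X=4) = C(9,4)·0.266667^4·0.733333^5 = 0.135130
P(X≥1) = 1 − 0.061336 = 0.938664
Ratio = 0.135130 / 0.938664 = 0.143960

0.1440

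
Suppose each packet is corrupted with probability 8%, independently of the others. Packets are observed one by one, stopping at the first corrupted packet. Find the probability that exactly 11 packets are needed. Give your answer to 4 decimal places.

Geometric (trials to first success), p = 0.08.
P(Y = 11) = (1−p)^10 · p = 0.43439 · 0.08 = 0.034751

0.0348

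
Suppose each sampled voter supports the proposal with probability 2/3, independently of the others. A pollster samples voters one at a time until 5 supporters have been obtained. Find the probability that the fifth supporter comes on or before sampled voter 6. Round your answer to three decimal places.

0.351

Finishing within 6 sampled voters ⇔ at least 5 successes in the first 6. With X ~ Binomial(6, 0.666667), P(Y ≤ 6) = 1 − P(X ≤ 4).
  k=0: C(6,0)·0.666667^0·0.333333^6 = 0.00137
  k=1: C(6,1)·0.666667^1·0.333333^5 = 0.01646
  k=2: C(6,2)·0.666667^2·0.333333^4 = 0.08230
  k=3: C(6,3)·0.666667^3·0.333333^3 = 0.21948
  k=4: C(6,4)·0.666667^4·0.333333^2 = 0.32922
1 − 0.64883 = 0.35117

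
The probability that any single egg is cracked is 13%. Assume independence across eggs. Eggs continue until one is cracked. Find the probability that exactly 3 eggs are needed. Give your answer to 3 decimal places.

0.098

Geometric (trials to first success), p = 0.13.
P(Y = 3) = (1−p)^2 · p = 0.7569 · 0.13 = 0.09840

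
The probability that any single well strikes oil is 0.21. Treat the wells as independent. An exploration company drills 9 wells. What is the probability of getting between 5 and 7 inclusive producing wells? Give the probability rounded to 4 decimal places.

0.0240

X ~ Binomial(9, 0.21); P(5 ≤ X ≤ 7) = Σ C(9,k) p^k (1−p)^(9−k) over k:
  k=5: C(9,5)·0.21^5·0.79^4 = 0.020044
  k=6: C(9,6)·0.21^6·0.79^3 = 0.003552
  k=7: C(9,7)·0.21^7·0.79^2 = 0.000405
Total = 0.024000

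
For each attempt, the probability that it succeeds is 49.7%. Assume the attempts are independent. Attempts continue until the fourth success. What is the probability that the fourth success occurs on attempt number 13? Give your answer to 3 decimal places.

Y = trial on which the fourth success occurs; negative binomial, r=4, p=0.497.
P(Y=13) = C(12,3) · p^4 · (1−p)^9
= 220 · 0.061013 · 0.0020612 = 0.02767

0.028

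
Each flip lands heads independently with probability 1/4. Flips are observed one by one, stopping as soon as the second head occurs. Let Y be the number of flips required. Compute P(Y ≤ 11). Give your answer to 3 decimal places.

0.803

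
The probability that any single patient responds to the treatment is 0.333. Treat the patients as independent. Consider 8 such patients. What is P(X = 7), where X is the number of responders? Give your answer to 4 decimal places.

X ~ Binomial(n=8, p=0.333).
P(X=7) = C(8,7) · p^7 · (1−p)^1
= 8 · 0.00045406 · 0.667 = 0.002423

0.0024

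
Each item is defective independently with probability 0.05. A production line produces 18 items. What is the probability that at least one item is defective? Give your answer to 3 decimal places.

P(at least one) = 1 − P(none) = 1 − (1 − 0.05)^18
= 1 − 0.39721 = 0.60279

0.603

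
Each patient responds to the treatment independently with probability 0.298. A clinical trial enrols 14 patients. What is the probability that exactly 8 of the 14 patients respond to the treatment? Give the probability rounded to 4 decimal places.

0.0224

X ~ Binomial(n=14, p=0.298).
P(X=8) = C(14,8) · p^8 · (1−p)^6
= 3003 · 6.2191e-05 · 0.11968 = 0.022352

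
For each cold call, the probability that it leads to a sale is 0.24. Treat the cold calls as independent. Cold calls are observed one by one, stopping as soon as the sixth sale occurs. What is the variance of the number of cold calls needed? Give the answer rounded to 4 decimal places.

79.1667

Y = total cold calls until the sixth success; negative binomial with r=6, p=0.24.
Var(Y) = r(1−p)/p² = 6·0.76 / 0.24² = 79.166667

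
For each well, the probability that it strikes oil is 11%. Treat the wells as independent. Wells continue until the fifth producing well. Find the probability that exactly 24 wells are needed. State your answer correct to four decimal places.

Y = trial on which the fifth success occurs; negative binomial, r=5, p=0.11.
P(Y=24) = C(23,4) · p^5 · (1−p)^19
= 8855 · 1.6105e-05 · 0.10925 = 0.015580

0.0156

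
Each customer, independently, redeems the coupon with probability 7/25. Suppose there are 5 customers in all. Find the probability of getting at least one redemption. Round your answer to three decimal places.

0.807

P(at least one) = 1 − P(none) = 1 − (1 − 0.28)^5
= 1 − 0.19349 = 0.80651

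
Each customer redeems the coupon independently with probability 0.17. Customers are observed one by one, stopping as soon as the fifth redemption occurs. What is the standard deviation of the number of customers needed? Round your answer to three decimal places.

Y = total customers until the fifth success; negative binomial with r=5, p=0.17.
SD(Y) = √[r(1−p)/p²] = √(143.59862) = 11.98326

11.983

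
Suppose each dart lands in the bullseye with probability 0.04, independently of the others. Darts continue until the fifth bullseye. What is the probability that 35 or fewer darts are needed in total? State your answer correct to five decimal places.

0.01221

Finishing within 35 darts ⇔ at least 5 successes in the first 35. With X ~ Binomial(35, 0.04), P(Y ≤ 35) = 1 − P(X ≤ 4).
  k=0: C(35,0)·0.04^0·0.96^35 = 0.2396035
  k=1: C(35,1)·0.04^1·0.96^34 = 0.3494218
  k=2: C(35,2)·0.04^2·0.96^33 = 0.2475071
  k=3: C(35,3)·0.04^3·0.96^32 = 0.1134407
  k=4: C(35,4)·0.04^4·0.96^31 = 0.0378136
1 − 0.9877867 = 0.0122133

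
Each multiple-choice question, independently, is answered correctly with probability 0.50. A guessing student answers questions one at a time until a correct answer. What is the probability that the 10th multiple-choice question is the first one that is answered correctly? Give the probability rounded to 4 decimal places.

0.0010

Geometric (trials to first success), p = 0.50.
P(Y = 10) = (1−p)^9 · p = 0.0019531 · 0.50 = 0.000977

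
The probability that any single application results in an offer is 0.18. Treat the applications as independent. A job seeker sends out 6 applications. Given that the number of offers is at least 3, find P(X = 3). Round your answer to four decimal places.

X ~ Binomial(6, 0.18). Want P(X=3 | X≥3) = P(X=3) / P(X≥3).
P(X=3) = C(6,3)·0.18^3·0.82^3 = 0.064312
P(X≥3) = 1 − 0.304007 − 0.400399 − 0.219731 = 0.075863
Ratio = 0.064312 / 0.075863 = 0.847732

0.8477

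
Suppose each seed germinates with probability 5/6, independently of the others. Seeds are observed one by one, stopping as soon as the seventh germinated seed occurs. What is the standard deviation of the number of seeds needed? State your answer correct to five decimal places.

1.29615

Y = total seeds until the seventh success; negative binomial with r=7, p=0.833333.
SD(Y) = √[r(1−p)/p²] = √(1.6800000) = 1.2961481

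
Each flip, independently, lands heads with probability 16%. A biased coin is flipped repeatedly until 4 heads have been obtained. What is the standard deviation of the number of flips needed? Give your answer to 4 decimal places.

Y = total flips until the fourth success; negative binomial with r=4, p=0.16.
SD(Y) = √[r(1−p)/p²] = √(131.250000) = 11.456439

11.4564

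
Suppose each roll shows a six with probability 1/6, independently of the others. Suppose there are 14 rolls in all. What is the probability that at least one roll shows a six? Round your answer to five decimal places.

0.92211

P(at least one) = 1 − P(none) = 1 − (1 − 0.166667)^14
= 1 − 0.0778866 = 0.9221134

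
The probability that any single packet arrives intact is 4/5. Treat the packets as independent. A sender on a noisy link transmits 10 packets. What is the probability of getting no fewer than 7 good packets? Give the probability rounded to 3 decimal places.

X ~ Binomial(10, 0.80); P(X ≥ 7) = Σ C(10,k) p^k (1−p)^(10−k) over k:
  k=7: C(10,7)·0.80^7·0.20^3 = 0.20133
  k=8: C(10,8)·0.80^8·0.20^2 = 0.30199
  k=9: C(10,9)·0.80^9·0.20^1 = 0.26844
  k=10: C(10,10)·0.80^10·0.20^0 = 0.10737
Total = 0.87913

0.879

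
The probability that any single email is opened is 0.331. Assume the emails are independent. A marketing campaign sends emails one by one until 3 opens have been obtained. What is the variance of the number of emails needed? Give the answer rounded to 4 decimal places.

18.3186

Y = total emails until the third success; negative binomial with r=3, p=0.331.
Var(Y) = r(1−p)/p² = 3·0.669 / 0.331² = 18.318562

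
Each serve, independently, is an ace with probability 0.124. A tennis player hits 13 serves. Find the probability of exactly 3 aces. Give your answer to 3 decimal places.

0.145

X ~ Binomial(n=13, p=0.124).
P(X=3) = C(13,3) · p^3 · (1−p)^10
= 286 · 0.0019066 · 0.2661 = 0.14510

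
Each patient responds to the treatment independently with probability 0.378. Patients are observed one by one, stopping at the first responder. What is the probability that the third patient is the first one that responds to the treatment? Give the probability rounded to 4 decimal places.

Geometric (trials to first success), p = 0.378.
P(Y = 3) = (1−p)^2 · p = 0.38688 · 0.378 = 0.146242

0.1462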